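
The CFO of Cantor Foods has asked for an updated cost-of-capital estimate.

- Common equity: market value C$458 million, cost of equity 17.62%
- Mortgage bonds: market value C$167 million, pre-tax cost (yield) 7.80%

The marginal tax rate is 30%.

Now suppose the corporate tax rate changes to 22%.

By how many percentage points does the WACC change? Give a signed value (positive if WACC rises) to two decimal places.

+0.17 pp

Current WACC:
Total capital V = 458 + 167 = 625.
Equity: weight = 458/625 = 0.7328; cost = 17.62%.
Mortgage bonds: weight = 167/625 = 0.2672; after-tax cost = 7.8% × (1 − 30%) = 5.4600%.
WACC = 0.7328 × 17.6200% + 0.2672 × 5.4600% = 14.3708%.
After the change:
Total capital V = 458 + 167 = 625.
Equity: weight = 458/625 = 0.7328; cost = 17.62%.
Mortgage bonds: weight = 167/625 = 0.2672; after-tax cost = 7.8% × (1 − 22%) = 6.0840%.
WACC = 0.7328 × 17.6200% + 0.2672 × 6.0840% = 14.5376%.
Change in WACC = 14.5376% − 14.3708% = 0.1667 pp.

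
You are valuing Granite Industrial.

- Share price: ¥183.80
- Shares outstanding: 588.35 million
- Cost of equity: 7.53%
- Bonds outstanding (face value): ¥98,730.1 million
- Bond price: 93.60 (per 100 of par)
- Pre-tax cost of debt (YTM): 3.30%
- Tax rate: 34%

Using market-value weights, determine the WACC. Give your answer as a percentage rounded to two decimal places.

5.06%

Market value of equity E = 183.8 × 588.35m = 108138.73m. Market value of debt D = 98730.1m × 93.6/100 = 92411.3736m.
Total capital V = 108138.73 + 92411.3736 = 200550.1036.
Equity: weight = 108138.73/200550.1036 = 0.5392; cost = 7.53%.
Bonds outstanding: weight = 92411.3736/200550.1036 = 0.4608; after-tax cost = 3.3% × (1 − 34%) = 2.1780%.
WACC = 0.5392 × 7.5300% + 0.4608 × 2.1780% = 5.0639%.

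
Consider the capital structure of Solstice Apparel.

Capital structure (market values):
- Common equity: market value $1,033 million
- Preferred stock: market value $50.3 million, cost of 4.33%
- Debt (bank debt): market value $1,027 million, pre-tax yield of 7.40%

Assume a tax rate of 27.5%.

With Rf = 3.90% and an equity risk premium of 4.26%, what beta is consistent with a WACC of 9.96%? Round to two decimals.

Total capital V = 1033 + 50.3 + 1027 = 2110.3.
Equity weight = 1033/2110.3 = 0.4895.
Preferred weight = 50.3/2110.3 = 0.0238.
Bank debt weight = 1027/2110.3 = 0.4867.
Debt contribution = 0.4867 × 7.4% × (1 − 27.5%) = 2.6109%.
Preferred contribution = 0.0238 × 4.33% = 0.1032%.
Required equity contribution = 9.96% − 2.7141% = 7.2459%  ⇒  Re = 14.8025%.
CAPM: 14.8025% = 3.9% + β × 4.26%  ⇒  β = 2.5593.

2.56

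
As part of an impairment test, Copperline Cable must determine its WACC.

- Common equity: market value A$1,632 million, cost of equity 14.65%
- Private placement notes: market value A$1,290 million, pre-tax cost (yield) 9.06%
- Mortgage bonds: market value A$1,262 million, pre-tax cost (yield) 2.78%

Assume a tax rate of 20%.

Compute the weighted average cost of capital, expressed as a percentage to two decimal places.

8.62%

Total capital V = 1632 + 1290 + 1262 = 4184.
Equity: weight = 1632/4184 = 0.3901; cost = 14.65%.
Private placement notes: weight = 1290/4184 = 0.3083; after-tax cost = 9.06% × (1 − 20%) = 7.2480%.
Mortgage bonds: weight = 1262/4184 = 0.3016; after-tax cost = 2.78% × (1 − 20%) = 2.2240%.
WACC = 0.3901 × 14.6500% + 0.3083 × 7.2480% + 0.3016 × 2.2240% = 8.6198%.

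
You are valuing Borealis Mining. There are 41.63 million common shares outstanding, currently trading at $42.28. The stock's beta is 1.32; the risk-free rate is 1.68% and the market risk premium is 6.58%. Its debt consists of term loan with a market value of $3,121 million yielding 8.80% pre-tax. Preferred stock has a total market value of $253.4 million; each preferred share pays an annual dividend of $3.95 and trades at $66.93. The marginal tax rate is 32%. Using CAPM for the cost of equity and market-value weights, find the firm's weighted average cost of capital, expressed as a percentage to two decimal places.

7.48%

Cost of equity via CAPM: Re = 1.68% + 1.32 × 6.58% = 10.3656%.
Cost of preferred: Rp = 3.95 / 66.93 = 5.9017%.
Market value of equity E = 42.28 × 41.63m = 1760.1164m.
Total capital V = 1760.1164 + 253.4 + 3121 = 5134.5164.
Equity: weight = 1760.1164/5134.5164 = 0.3428; cost = 10.3656%.
Preferred: weight = 253.4/5134.5164 = 0.0494; cost = 5.9017%.
Term loan: weight = 3121/5134.5164 = 0.6078; after-tax cost = 8.8% × (1 − 32%) = 5.9840%.
WACC = 0.3428 × 10.3656% + 0.0494 × 5.9017% + 0.6078 × 5.9840% = 7.4820%.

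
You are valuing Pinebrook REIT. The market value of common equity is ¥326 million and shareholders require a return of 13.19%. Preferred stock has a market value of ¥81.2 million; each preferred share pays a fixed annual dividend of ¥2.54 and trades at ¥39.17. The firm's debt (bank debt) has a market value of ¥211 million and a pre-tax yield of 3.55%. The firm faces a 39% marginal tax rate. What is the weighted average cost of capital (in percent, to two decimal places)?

8.55%

Cost of preferred: Rp = 2.54 / 39.17 = 6.4846%.
Total capital V = 326 + 81.2 + 211 = 618.2.
Equity: weight = 326/618.2 = 0.5273; cost = 13.19%.
Preferred: weight = 81.2/618.2 = 0.1313; cost = 6.4846%.
Bank debt: weight = 211/618.2 = 0.3413; after-tax cost = 3.55% × (1 − 39%) = 2.1655%.
WACC = 0.5273 × 13.1900% + 0.1313 × 6.4846% + 0.3413 × 2.1655% = 8.5464%.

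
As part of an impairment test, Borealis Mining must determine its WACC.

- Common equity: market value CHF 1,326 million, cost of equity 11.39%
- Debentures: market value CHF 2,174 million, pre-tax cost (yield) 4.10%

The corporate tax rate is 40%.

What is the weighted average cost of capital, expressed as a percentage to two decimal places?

Total capital V = 1326 + 2174 = 3500.
Equity: weight = 1326/3500 = 0.3789; cost = 11.39%.
Debentures: weight = 2174/3500 = 0.6211; after-tax cost = 4.1% × (1 − 40%) = 2.4600%.
WACC = 0.3789 × 11.3900% + 0.6211 × 2.4600% = 5.8432%.

5.84%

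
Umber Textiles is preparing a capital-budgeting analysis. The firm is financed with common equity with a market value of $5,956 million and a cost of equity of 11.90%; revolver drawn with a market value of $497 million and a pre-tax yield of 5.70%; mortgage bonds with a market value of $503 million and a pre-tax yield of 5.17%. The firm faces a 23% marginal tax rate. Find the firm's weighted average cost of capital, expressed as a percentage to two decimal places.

10.79%

Total capital V = 5956 + 497 + 503 = 6956.
Equity: weight = 5956/6956 = 0.8562; cost = 11.9%.
Revolver drawn: weight = 497/6956 = 0.0714; after-tax cost = 5.7% × (1 − 23%) = 4.3890%.
Mortgage bonds: weight = 503/6956 = 0.0723; after-tax cost = 5.17% × (1 − 23%) = 3.9809%.
WACC = 0.8562 × 11.9000% + 0.0714 × 4.3890% + 0.0723 × 3.9809% = 10.7907%.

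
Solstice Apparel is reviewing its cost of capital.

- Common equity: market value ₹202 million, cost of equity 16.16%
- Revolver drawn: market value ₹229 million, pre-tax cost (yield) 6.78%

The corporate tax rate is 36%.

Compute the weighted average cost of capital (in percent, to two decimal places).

Total capital V = 202 + 229 = 431.
Equity: weight = 202/431 = 0.4687; cost = 16.16%.
Revolver drawn: weight = 229/431 = 0.5313; after-tax cost = 6.78% × (1 − 36%) = 4.3392%.
WACC = 0.4687 × 16.1600% + 0.5313 × 4.3392% = 9.8793%.

9.88%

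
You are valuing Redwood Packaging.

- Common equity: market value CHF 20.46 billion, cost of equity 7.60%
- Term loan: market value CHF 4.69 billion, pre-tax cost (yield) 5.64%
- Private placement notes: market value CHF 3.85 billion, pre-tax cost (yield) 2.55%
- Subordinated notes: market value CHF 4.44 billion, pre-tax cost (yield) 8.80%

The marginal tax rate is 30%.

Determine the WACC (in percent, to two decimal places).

6.23%

Total capital V = 20.46 + 4.69 + 3.85 + 4.44 = 33.44.
Equity: weight = 20.46/33.44 = 0.6118; cost = 7.6%.
Term loan: weight = 4.69/33.44 = 0.1403; after-tax cost = 5.64% × (1 − 30%) = 3.9480%.
Private placement notes: weight = 3.85/33.44 = 0.1151; after-tax cost = 2.55% × (1 − 30%) = 1.7850%.
Subordinated notes: weight = 4.44/33.44 = 0.1328; after-tax cost = 8.8% × (1 − 30%) = 6.1600%.
WACC = 0.6118 × 7.6000% + 0.1403 × 3.9480% + 0.1151 × 1.7850% + 0.1328 × 6.1600% = 6.2271%.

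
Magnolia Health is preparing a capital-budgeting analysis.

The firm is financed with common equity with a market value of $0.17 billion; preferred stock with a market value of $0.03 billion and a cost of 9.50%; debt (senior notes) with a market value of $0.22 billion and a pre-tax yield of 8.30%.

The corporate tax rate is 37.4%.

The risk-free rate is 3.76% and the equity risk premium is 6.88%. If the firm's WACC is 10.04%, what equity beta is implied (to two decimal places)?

Total capital V = 0.17 + 0.03 + 0.22 = 0.42.
Equity weight = 0.17/0.42 = 0.4048.
Preferred weight = 0.03/0.42 = 0.0714.
Senior notes weight = 0.22/0.42 = 0.5238.
Debt contribution = 0.5238 × 8.3% × (1 − 37.4%) = 2.7216%.
Preferred contribution = 0.0714 × 9.5% = 0.6786%.
Required equity contribution = 10.04% − 3.4002% = 6.6398%  ⇒  Re = 16.4043%.
CAPM: 16.4043% = 3.76% + β × 6.88%  ⇒  β = 1.8378.

1.84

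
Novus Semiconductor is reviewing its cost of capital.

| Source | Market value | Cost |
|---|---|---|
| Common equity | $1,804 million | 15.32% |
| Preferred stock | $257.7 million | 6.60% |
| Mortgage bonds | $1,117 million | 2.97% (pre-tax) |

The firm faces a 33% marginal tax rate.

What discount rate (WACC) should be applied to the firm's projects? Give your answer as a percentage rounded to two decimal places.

Total capital V = 1804 + 257.7 + 1117 = 3178.7.
Equity: weight = 1804/3178.7 = 0.5675; cost = 15.32%.
Preferred: weight = 257.7/3178.7 = 0.0811; cost = 6.6%.
Mortgage bonds: weight = 1117/3178.7 = 0.3514; after-tax cost = 2.97% × (1 − 33%) = 1.9899%.
WACC = 0.5675 × 15.3200% + 0.0811 × 6.6000% + 0.3514 × 1.9899% = 9.9288%.

9.93%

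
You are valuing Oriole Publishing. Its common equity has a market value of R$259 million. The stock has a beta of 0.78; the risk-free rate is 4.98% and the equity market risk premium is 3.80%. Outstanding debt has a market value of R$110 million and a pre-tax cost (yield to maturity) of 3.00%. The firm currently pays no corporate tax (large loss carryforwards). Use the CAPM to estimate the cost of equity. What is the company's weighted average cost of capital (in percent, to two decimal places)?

Cost of equity via CAPM: Re = 4.98% + 0.78 × 3.8% = 7.9440%.
Total capital V = 259 + 110 = 369.
Equity: weight = 259/369 = 0.7019; cost = 7.944%.
Debt: weight = 110/369 = 0.2981; after-tax cost = 3% × (1 − 0%) = 3.0000%.
WACC = 0.7019 × 7.9440% + 0.2981 × 3.0000% = 6.4702%.

6.47%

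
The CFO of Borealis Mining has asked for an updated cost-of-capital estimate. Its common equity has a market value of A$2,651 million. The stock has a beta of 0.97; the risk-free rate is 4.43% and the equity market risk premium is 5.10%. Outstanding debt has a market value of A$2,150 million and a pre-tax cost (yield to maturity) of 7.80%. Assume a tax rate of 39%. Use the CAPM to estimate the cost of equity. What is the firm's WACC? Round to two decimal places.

7.31%

Cost of equity via CAPM: Re = 4.43% + 0.97 × 5.1% = 9.3770%.
Total capital V = 2651 + 2150 = 4801.
Equity: weight = 2651/4801 = 0.5522; cost = 9.377%.
Debt: weight = 2150/4801 = 0.4478; after-tax cost = 7.8% × (1 − 39%) = 4.7580%.
WACC = 0.5522 × 9.3770% + 0.4478 × 4.7580% = 7.3085%.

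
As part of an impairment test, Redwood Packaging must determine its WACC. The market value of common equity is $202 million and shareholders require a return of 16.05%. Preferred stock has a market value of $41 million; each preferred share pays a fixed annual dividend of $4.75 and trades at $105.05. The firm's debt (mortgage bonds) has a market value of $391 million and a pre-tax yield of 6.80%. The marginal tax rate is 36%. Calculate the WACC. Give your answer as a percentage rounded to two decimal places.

8.09%

Cost of preferred: Rp = 4.75 / 105.05 = 4.5217%.
Total capital V = 202 + 41 + 391 = 634.
Equity: weight = 202/634 = 0.3186; cost = 16.05%.
Preferred: weight = 41/634 = 0.0647; cost = 4.5217%.
Mortgage bonds: weight = 391/634 = 0.6167; after-tax cost = 6.8% × (1 − 36%) = 4.3520%.
WACC = 0.3186 × 16.0500% + 0.0647 × 4.5217% + 0.6167 × 4.3520% = 8.0901%.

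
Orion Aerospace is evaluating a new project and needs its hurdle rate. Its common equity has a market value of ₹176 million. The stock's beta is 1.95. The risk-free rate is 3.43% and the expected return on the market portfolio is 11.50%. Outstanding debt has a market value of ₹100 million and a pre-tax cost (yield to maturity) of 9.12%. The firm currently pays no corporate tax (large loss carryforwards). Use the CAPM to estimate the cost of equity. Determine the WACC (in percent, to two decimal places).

Market risk premium = 11.5% − 3.43% = 8.07%.
Cost of equity via CAPM: Re = 3.43% + 1.95 × 8.07% = 19.1665%.
Total capital V = 176 + 100 = 276.
Equity: weight = 176/276 = 0.6377; cost = 19.1665%.
Debt: weight = 100/276 = 0.3623; after-tax cost = 9.12% × (1 − 0%) = 9.1200%.
WACC = 0.6377 × 19.1665% + 0.3623 × 9.1200% = 15.5265%.

15.53%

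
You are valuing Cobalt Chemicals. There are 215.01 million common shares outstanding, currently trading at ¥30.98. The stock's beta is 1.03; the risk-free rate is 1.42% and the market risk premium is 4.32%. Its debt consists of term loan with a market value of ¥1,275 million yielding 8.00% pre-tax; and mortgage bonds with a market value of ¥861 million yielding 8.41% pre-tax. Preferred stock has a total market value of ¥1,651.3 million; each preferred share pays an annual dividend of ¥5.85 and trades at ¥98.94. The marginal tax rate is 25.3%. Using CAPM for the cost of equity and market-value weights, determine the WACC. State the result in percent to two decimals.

Cost of equity via CAPM: Re = 1.42% + 1.03 × 4.32% = 5.8696%.
Cost of preferred: Rp = 5.85 / 98.94 = 5.9127%.
Market value of equity E = 30.98 × 215.01m = 6661.0098m.
Total capital V = 6661.0098 + 1651.3 + 1275 + 861 = 10448.3098.
Equity: weight = 6661.0098/10448.3098 = 0.6375; cost = 5.8696%.
Preferred: weight = 1651.3/10448.3098 = 0.1580; cost = 5.9127%.
Term loan: weight = 1275/10448.3098 = 0.1220; after-tax cost = 8% × (1 − 25.3%) = 5.9760%.
Mortgage bonds: weight = 861/10448.3098 = 0.0824; after-tax cost = 8.41% × (1 − 25.3%) = 6.2823%.
WACC = 0.6375 × 5.8696% + 0.1580 × 5.9127% + 0.1220 × 5.9760% + 0.0824 × 6.2823% = 5.9234%.

5.92%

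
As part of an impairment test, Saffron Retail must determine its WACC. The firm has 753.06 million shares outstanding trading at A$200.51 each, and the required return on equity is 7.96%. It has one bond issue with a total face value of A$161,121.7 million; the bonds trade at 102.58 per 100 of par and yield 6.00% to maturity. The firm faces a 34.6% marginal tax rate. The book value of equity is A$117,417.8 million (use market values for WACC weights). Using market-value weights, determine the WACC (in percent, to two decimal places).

Market value of equity E = 200.51 × 753.06m = 150996.0606m. Market value of debt D = 161121.7m × 102.58/100 = 165278.63986m.
Total capital V = 150996.0606 + 165278.63986 = 316274.70046.
Equity: weight = 150996.0606/316274.70046 = 0.4774; cost = 7.96%.
Bonds outstanding: weight = 165278.63986/316274.70046 = 0.5226; after-tax cost = 6% × (1 − 34.6%) = 3.9240%.
WACC = 0.4774 × 7.9600% + 0.5226 × 3.9240% = 5.8509%.

5.85%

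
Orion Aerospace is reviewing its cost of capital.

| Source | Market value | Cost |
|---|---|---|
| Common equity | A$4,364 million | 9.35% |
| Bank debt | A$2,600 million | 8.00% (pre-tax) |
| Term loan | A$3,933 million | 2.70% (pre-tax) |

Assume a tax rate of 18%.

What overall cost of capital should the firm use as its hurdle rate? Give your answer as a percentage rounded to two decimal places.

6.11%

Total capital V = 4364 + 2600 + 3933 = 10897.
Equity: weight = 4364/10897 = 0.4005; cost = 9.35%.
Bank debt: weight = 2600/10897 = 0.2386; after-tax cost = 8% × (1 − 18%) = 6.5600%.
Term loan: weight = 3933/10897 = 0.3609; after-tax cost = 2.7% × (1 − 18%) = 2.2140%.
WACC = 0.4005 × 9.3500% + 0.2386 × 6.5600% + 0.3609 × 2.2140% = 6.1088%.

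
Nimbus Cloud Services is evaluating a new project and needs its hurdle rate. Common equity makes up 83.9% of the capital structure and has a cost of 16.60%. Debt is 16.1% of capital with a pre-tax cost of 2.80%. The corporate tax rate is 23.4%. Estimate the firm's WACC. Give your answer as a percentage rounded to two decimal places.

After-tax cost of debt = 2.8% × (1 − 23.4%) = 2.1448%.
WACC = 0.839 × 16.6000% + 0.161 × 2.1448% = 14.2727%.

14.27%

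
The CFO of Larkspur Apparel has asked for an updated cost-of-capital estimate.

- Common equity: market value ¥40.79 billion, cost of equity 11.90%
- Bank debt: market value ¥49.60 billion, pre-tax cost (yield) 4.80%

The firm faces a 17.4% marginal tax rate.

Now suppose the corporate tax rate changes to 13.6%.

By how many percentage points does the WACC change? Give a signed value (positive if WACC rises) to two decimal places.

+0.10 pp

Current WACC:
Total capital V = 40.79 + 49.6 = 90.39.
Equity: weight = 40.79/90.39 = 0.4513; cost = 11.9%.
Bank debt: weight = 49.6/90.39 = 0.5487; after-tax cost = 4.8% × (1 − 17.4%) = 3.9648%.
WACC = 0.4513 × 11.9000% + 0.5487 × 3.9648% = 7.5457%.
After the change:
Total capital V = 40.79 + 49.6 = 90.39.
Equity: weight = 40.79/90.39 = 0.4513; cost = 11.9%.
Bank debt: weight = 49.6/90.39 = 0.5487; after-tax cost = 4.8% × (1 − 13.6%) = 4.1472%.
WACC = 0.4513 × 11.9000% + 0.5487 × 4.1472% = 7.6458%.
Change in WACC = 7.6458% − 7.5457% = 0.1001 pp.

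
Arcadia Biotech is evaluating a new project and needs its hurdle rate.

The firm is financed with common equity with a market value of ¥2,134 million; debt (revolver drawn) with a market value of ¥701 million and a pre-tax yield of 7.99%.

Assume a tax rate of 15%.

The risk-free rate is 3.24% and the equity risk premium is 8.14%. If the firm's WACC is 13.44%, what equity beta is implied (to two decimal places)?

Total capital V = 2134 + 701 = 2835.
Equity weight = 2134/2835 = 0.7527.
Revolver drawn weight = 701/2835 = 0.2473.
Debt contribution = 0.2473 × 7.99% × (1 − 15%) = 1.6793%.
Required equity contribution = 13.44% − 1.6793% = 11.7607%  ⇒  Re = 15.6240%.
CAPM: 15.6240% = 3.24% + β × 8.14%  ⇒  β = 1.5214.

1.52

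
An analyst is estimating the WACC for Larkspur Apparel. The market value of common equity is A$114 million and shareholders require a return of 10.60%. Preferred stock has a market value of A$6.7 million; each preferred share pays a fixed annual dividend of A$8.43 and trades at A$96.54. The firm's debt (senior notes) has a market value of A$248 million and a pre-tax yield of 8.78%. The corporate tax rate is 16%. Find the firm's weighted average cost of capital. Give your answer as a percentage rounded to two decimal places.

Cost of preferred: Rp = 8.43 / 96.54 = 8.7321%.
Total capital V = 114 + 6.7 + 248 = 368.7.
Equity: weight = 114/368.7 = 0.3092; cost = 10.6%.
Preferred: weight = 6.7/368.7 = 0.0182; cost = 8.7321%.
Senior notes: weight = 248/368.7 = 0.6726; after-tax cost = 8.78% × (1 − 16%) = 7.3752%.
WACC = 0.3092 × 10.6000% + 0.0182 × 8.7321% + 0.6726 × 7.3752% = 8.3969%.

8.40%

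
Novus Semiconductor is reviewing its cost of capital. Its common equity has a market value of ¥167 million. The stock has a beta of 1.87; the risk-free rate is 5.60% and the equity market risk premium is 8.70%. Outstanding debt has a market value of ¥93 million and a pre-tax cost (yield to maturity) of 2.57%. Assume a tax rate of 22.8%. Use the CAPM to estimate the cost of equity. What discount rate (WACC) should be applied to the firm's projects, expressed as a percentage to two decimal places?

Cost of equity via CAPM: Re = 5.6% + 1.87 × 8.7% = 21.8690%.
Total capital V = 167 + 93 = 260.
Equity: weight = 167/260 = 0.6423; cost = 21.869%.
Debt: weight = 93/260 = 0.3577; after-tax cost = 2.57% × (1 − 22.8%) = 1.9840%.
WACC = 0.6423 × 21.8690% + 0.3577 × 1.9840% = 14.7563%.

14.76%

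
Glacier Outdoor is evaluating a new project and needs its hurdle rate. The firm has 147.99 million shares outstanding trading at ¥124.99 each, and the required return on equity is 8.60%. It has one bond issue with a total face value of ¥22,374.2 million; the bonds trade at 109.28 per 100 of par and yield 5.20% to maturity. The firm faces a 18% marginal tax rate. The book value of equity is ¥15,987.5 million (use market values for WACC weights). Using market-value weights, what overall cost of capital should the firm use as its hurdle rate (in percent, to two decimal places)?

Market value of equity E = 124.99 × 147.99m = 18497.2701m. Market value of debt D = 22374.2m × 109.28/100 = 24450.52576m.
Total capital V = 18497.2701 + 24450.52576 = 42947.79586.
Equity: weight = 18497.2701/42947.79586 = 0.4307; cost = 8.6%.
Bonds outstanding: weight = 24450.52576/42947.79586 = 0.5693; after-tax cost = 5.2% × (1 − 18%) = 4.2640%.
WACC = 0.4307 × 8.6000% + 0.5693 × 4.2640% = 6.1315%.

6.13%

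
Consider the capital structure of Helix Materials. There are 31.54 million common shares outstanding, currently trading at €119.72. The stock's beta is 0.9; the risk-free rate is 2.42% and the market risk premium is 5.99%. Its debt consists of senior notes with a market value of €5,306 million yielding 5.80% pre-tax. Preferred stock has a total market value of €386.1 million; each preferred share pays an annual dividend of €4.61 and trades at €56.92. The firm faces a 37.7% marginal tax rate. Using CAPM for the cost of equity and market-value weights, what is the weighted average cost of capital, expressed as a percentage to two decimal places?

Cost of equity via CAPM: Re = 2.42% + 0.9 × 5.99% = 7.8110%.
Cost of preferred: Rp = 4.61 / 56.92 = 8.0991%.
Market value of equity E = 119.72 × 31.54m = 3775.9688m.
Total capital V = 3775.9688 + 386.1 + 5306 = 9468.0688.
Equity: weight = 3775.9688/9468.0688 = 0.3988; cost = 7.811%.
Preferred: weight = 386.1/9468.0688 = 0.0408; cost = 8.0991%.
Senior notes: weight = 5306/9468.0688 = 0.5604; after-tax cost = 5.8% × (1 − 37.7%) = 3.6134%.
WACC = 0.3988 × 7.8110% + 0.0408 × 8.0991% + 0.5604 × 3.6134% = 5.4704%.

5.47%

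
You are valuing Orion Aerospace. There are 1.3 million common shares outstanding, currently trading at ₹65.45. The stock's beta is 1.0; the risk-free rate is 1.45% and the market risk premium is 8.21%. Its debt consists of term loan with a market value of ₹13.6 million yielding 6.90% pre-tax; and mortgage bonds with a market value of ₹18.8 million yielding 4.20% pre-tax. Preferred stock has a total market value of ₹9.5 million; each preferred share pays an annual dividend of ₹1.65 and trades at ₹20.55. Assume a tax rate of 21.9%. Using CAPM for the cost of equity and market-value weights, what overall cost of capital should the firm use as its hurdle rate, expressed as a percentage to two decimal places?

Cost of equity via CAPM: Re = 1.45% + 1.0 × 8.21% = 9.6600%.
Cost of preferred: Rp = 1.65 / 20.55 = 8.0292%.
Market value of equity E = 65.45 × 1.3m = 85.085m.
Total capital V = 85.085 + 9.5 + 13.6 + 18.8 = 126.985.
Equity: weight = 85.085/126.985 = 0.6700; cost = 9.66%.
Preferred: weight = 9.5/126.985 = 0.0748; cost = 8.0292%.
Term loan: weight = 13.6/126.985 = 0.1071; after-tax cost = 6.9% × (1 − 21.9%) = 5.3889%.
Mortgage bonds: weight = 18.8/126.985 = 0.1480; after-tax cost = 4.2% × (1 − 21.9%) = 3.2802%.
WACC = 0.6700 × 9.6600% + 0.0748 × 8.0292% + 0.1071 × 5.3889% + 0.1480 × 3.2802% = 8.1360%.

8.14%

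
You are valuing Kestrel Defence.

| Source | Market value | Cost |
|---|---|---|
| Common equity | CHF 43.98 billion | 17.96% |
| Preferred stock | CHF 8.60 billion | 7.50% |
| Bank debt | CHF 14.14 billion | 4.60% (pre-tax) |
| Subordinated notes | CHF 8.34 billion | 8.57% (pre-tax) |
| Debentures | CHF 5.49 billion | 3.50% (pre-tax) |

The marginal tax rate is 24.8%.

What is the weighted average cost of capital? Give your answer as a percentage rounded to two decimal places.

12.06%

Total capital V = 43.98 + 8.6 + 14.14 + 8.34 + 5.49 = 80.55.
Equity: weight = 43.98/80.55 = 0.5460; cost = 17.96%.
Preferred: weight = 8.6/80.55 = 0.1068; cost = 7.5%.
Bank debt: weight = 14.14/80.55 = 0.1755; after-tax cost = 4.6% × (1 − 24.8%) = 3.4592%.
Subordinated notes: weight = 8.34/80.55 = 0.1035; after-tax cost = 8.57% × (1 − 24.8%) = 6.4446%.
Debentures: weight = 5.49/80.55 = 0.0682; after-tax cost = 3.5% × (1 − 24.8%) = 2.6320%.
WACC = 0.5460 × 17.9600% + 0.1068 × 7.5000% + 0.1755 × 3.4592% + 0.1035 × 6.4446% + 0.0682 × 2.6320% = 12.0607%.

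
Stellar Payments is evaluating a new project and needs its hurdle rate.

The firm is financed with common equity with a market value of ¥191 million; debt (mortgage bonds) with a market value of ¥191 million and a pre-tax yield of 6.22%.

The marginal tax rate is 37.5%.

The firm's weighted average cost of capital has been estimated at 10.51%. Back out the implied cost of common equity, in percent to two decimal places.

17.13%

Total capital V = 191 + 191 = 382.
Equity weight = 191/382 = 0.5000.
Mortgage bonds weight = 191/382 = 0.5000.
Debt contribution = 0.5000 × 6.22% × (1 − 37.5%) = 1.9437%.
Required equity contribution = 10.51% − 1.9437% = 8.5663%.
Re = 8.5663% / 0.5000 = 17.1325%.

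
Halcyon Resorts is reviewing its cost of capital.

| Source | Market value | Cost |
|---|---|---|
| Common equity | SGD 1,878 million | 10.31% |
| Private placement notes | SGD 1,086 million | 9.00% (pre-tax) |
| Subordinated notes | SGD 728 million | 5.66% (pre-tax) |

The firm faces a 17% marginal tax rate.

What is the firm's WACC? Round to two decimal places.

Total capital V = 1878 + 1086 + 728 = 3692.
Equity: weight = 1878/3692 = 0.5087; cost = 10.31%.
Private placement notes: weight = 1086/3692 = 0.2941; after-tax cost = 9% × (1 − 17%) = 7.4700%.
Subordinated notes: weight = 728/3692 = 0.1972; after-tax cost = 5.66% × (1 − 17%) = 4.6978%.
WACC = 0.5087 × 10.3100% + 0.2941 × 7.4700% + 0.1972 × 4.6978% = 8.3680%.

8.37%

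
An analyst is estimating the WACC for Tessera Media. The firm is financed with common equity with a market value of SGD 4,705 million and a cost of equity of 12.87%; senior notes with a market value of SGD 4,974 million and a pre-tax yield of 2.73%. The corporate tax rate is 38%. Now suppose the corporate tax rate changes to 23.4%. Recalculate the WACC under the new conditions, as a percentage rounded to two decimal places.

After the change:
Total capital V = 4705 + 4974 = 9679.
Equity: weight = 4705/9679 = 0.4861; cost = 12.87%.
Senior notes: weight = 4974/9679 = 0.5139; after-tax cost = 2.73% × (1 − 23.4%) = 2.0912%.
WACC = 0.4861 × 12.8700% + 0.5139 × 2.0912% = 7.3308%.

7.33%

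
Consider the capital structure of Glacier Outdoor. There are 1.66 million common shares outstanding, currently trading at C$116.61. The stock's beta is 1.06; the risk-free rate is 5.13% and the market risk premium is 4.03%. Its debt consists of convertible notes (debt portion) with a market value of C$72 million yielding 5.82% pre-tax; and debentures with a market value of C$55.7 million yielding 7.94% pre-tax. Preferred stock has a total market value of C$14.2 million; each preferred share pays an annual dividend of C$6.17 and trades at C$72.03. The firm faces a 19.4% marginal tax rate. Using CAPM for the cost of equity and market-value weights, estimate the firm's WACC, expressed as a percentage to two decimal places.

7.86%

Cost of equity via CAPM: Re = 5.13% + 1.06 × 4.03% = 9.4018%.
Cost of preferred: Rp = 6.17 / 72.03 = 8.5659%.
Market value of equity E = 116.61 × 1.66m = 193.5726m.
Total capital V = 193.5726 + 14.2 + 72 + 55.7 = 335.4726.
Equity: weight = 193.5726/335.4726 = 0.5770; cost = 9.4018%.
Preferred: weight = 14.2/335.4726 = 0.0423; cost = 8.5659%.
Convertible notes (debt portion): weight = 72/335.4726 = 0.2146; after-tax cost = 5.82% × (1 − 19.4%) = 4.6909%.
Debentures: weight = 55.7/335.4726 = 0.1660; after-tax cost = 7.94% × (1 − 19.4%) = 6.3996%.
WACC = 0.5770 × 9.4018% + 0.0423 × 8.5659% + 0.2146 × 4.6909% + 0.1660 × 6.3996% = 7.8569%.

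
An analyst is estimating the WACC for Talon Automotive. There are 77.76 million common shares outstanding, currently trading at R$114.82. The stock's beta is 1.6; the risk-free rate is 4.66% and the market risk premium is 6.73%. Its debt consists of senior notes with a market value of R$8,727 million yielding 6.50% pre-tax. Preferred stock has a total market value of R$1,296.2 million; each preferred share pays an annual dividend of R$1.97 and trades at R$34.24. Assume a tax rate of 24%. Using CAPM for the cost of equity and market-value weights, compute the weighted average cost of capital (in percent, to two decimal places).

Cost of equity via CAPM: Re = 4.66% + 1.6 × 6.73% = 15.4280%.
Cost of preferred: Rp = 1.97 / 34.24 = 5.7535%.
Market value of equity E = 114.82 × 77.76m = 8928.4032m.
Total capital V = 8928.4032 + 1296.2 + 8727 = 18951.6032.
Equity: weight = 8928.4032/18951.6032 = 0.4711; cost = 15.428%.
Preferred: weight = 1296.2/18951.6032 = 0.0684; cost = 5.7535%.
Senior notes: weight = 8727/18951.6032 = 0.4605; after-tax cost = 6.5% × (1 − 24%) = 4.9400%.
WACC = 0.4711 × 15.4280% + 0.0684 × 5.7535% + 0.4605 × 4.9400% = 9.9367%.

9.94%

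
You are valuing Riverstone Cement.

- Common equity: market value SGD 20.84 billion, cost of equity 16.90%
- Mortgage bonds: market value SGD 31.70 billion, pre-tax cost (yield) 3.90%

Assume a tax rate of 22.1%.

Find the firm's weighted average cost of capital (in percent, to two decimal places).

8.54%

Total capital V = 20.84 + 31.7 = 52.54.
Equity: weight = 20.84/52.54 = 0.3967; cost = 16.9%.
Mortgage bonds: weight = 31.7/52.54 = 0.6033; after-tax cost = 3.9% × (1 − 22.1%) = 3.0381%.
WACC = 0.3967 × 16.9000% + 0.6033 × 3.0381% = 8.5364%.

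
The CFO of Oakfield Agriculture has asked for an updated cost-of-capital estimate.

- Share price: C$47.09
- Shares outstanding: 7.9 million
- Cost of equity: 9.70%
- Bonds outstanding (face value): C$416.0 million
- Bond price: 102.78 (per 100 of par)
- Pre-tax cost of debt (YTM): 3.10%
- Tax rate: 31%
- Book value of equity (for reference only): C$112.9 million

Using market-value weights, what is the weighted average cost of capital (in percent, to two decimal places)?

5.66%

Market value of equity E = 47.09 × 7.9m = 372.011m. Market value of debt D = 416m × 102.78/100 = 427.5648m.
Total capital V = 372.011 + 427.5648 = 799.5758.
Equity: weight = 372.011/799.5758 = 0.4653; cost = 9.7%.
Bonds outstanding: weight = 427.5648/799.5758 = 0.5347; after-tax cost = 3.1% × (1 − 31%) = 2.1390%.
WACC = 0.4653 × 9.7000% + 0.5347 × 2.1390% = 5.6568%.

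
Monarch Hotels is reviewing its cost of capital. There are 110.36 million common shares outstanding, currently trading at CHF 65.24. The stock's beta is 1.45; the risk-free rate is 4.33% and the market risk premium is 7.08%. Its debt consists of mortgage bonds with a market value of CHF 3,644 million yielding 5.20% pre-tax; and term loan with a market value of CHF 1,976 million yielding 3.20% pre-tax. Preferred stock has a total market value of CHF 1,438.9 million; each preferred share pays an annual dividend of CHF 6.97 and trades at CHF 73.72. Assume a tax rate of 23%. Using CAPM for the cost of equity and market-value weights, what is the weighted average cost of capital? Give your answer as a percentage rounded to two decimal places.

Cost of equity via CAPM: Re = 4.33% + 1.45 × 7.08% = 14.5960%.
Cost of preferred: Rp = 6.97 / 73.72 = 9.4547%.
Market value of equity E = 65.24 × 110.36m = 7199.8864m.
Total capital V = 7199.8864 + 1438.9 + 3644 + 1976 = 14258.7864.
Equity: weight = 7199.8864/14258.7864 = 0.5049; cost = 14.596%.
Preferred: weight = 1438.9/14258.7864 = 0.1009; cost = 9.4547%.
Mortgage bonds: weight = 3644/14258.7864 = 0.2556; after-tax cost = 5.2% × (1 − 23%) = 4.0040%.
Term loan: weight = 1976/14258.7864 = 0.1386; after-tax cost = 3.2% × (1 − 23%) = 2.4640%.
WACC = 0.5049 × 14.5960% + 0.1009 × 9.4547% + 0.2556 × 4.0040% + 0.1386 × 2.4640% = 9.6890%.

9.69%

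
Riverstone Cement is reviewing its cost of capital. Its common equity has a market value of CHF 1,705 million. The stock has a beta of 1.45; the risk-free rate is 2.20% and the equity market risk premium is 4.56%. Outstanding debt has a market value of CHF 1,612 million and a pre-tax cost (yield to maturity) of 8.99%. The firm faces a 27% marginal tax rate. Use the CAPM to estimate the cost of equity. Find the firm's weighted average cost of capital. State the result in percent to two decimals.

7.72%

Cost of equity via CAPM: Re = 2.2% + 1.45 × 4.56% = 8.8120%.
Total capital V = 1705 + 1612 = 3317.
Equity: weight = 1705/3317 = 0.5140; cost = 8.812%.
Debt: weight = 1612/3317 = 0.4860; after-tax cost = 8.99% × (1 − 27%) = 6.5627%.
WACC = 0.5140 × 8.8120% + 0.4860 × 6.5627% = 7.7189%.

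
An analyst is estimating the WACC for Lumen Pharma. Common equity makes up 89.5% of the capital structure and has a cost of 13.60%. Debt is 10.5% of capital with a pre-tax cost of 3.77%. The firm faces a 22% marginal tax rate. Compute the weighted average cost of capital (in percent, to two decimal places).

12.48%

After-tax cost of debt = 3.77% × (1 − 22%) = 2.9406%.
WACC = 0.895 × 13.6000% + 0.105 × 2.9406% = 12.4808%.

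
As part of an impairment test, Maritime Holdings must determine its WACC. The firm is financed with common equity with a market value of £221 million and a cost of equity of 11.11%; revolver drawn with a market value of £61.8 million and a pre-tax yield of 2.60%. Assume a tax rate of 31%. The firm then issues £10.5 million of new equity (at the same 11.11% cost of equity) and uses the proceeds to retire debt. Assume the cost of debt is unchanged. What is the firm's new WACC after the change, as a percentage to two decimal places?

9.42%

After the change:
Total capital V = 231.5 + 51.3 = 282.8.
Equity: weight = 231.5/282.8 = 0.8186; cost = 11.11%.
Revolver drawn: weight = 51.3/282.8 = 0.1814; after-tax cost = 2.6% × (1 − 31%) = 1.7940%.
WACC = 0.8186 × 11.1100% + 0.1814 × 1.7940% = 9.4201%.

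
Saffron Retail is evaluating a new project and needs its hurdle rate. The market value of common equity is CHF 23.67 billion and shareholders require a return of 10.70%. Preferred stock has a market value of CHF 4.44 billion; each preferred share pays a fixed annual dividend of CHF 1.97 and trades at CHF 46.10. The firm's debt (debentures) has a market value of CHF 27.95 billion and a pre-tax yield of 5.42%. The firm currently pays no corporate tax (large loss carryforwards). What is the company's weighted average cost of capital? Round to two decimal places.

Cost of preferred: Rp = 1.97 / 46.1 = 4.2733%.
Total capital V = 23.67 + 4.44 + 27.95 = 56.06.
Equity: weight = 23.67/56.06 = 0.4222; cost = 10.7%.
Preferred: weight = 4.44/56.06 = 0.0792; cost = 4.2733%.
Debentures: weight = 27.95/56.06 = 0.4986; after-tax cost = 5.42% × (1 − 0%) = 5.4200%.
WACC = 0.4222 × 10.7000% + 0.0792 × 4.2733% + 0.4986 × 5.4200% = 7.5585%.

7.56%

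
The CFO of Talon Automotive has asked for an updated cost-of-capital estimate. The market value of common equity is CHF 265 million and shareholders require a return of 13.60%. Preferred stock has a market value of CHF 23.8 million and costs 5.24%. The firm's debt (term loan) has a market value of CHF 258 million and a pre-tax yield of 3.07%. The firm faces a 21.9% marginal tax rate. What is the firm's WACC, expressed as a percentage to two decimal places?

7.95%

Total capital V = 265 + 23.8 + 258 = 546.8.
Equity: weight = 265/546.8 = 0.4846; cost = 13.6%.
Preferred: weight = 23.8/546.8 = 0.0435; cost = 5.24%.
Term loan: weight = 258/546.8 = 0.4718; after-tax cost = 3.07% × (1 − 21.9%) = 2.3977%.
WACC = 0.4846 × 13.6000% + 0.0435 × 5.2400% + 0.4718 × 2.3977% = 7.9505%.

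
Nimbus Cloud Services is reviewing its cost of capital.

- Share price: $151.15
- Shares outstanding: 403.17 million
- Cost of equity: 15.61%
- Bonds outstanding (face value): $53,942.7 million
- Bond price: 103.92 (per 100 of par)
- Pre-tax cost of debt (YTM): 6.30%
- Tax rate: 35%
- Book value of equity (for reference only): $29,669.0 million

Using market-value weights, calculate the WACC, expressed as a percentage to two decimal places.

Market value of equity E = 151.15 × 403.17m = 60939.1455m. Market value of debt D = 53942.7m × 103.92/100 = 56057.25384m.
Total capital V = 60939.1455 + 56057.25384 = 116996.39934.
Equity: weight = 60939.1455/116996.39934 = 0.5209; cost = 15.61%.
Bonds outstanding: weight = 56057.25384/116996.39934 = 0.4791; after-tax cost = 6.3% × (1 − 35%) = 4.0950%.
WACC = 0.5209 × 15.6100% + 0.4791 × 4.0950% = 10.0927%.

10.09%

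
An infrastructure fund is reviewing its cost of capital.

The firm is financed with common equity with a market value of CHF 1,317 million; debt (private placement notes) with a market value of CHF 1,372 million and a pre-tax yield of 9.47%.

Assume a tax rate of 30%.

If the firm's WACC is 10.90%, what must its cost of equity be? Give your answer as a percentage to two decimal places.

Total capital V = 1317 + 1372 = 2689.
Equity weight = 1317/2689 = 0.4898.
Private placement notes weight = 1372/2689 = 0.5102.
Debt contribution = 0.5102 × 9.47% × (1 − 30%) = 3.3823%.
Required equity contribution = 10.9% − 3.3823% = 7.5177%.
Re = 7.5177% / 0.4898 = 15.3494%.

15.35%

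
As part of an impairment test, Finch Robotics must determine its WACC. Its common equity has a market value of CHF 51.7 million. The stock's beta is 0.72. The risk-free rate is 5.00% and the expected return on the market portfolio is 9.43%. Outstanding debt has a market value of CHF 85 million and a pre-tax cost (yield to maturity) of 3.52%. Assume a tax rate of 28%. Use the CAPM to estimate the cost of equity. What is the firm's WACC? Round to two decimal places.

4.67%

Market risk premium = 9.43% − 5.0% = 4.43%.
Cost of equity via CAPM: Re = 5.0% + 0.72 × 4.43% = 8.1896%.
Total capital V = 51.7 + 85 = 136.7.
Equity: weight = 51.7/136.7 = 0.3782; cost = 8.1896%.
Debt: weight = 85/136.7 = 0.6218; after-tax cost = 3.52% × (1 − 28%) = 2.5344%.
WACC = 0.3782 × 8.1896% + 0.6218 × 2.5344% = 4.6732%.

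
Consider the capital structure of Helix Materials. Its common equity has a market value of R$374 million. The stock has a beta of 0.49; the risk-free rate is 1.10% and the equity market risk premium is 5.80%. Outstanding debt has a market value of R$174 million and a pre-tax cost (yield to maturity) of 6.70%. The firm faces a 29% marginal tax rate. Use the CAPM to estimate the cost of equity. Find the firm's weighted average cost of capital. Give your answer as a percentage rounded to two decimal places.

Cost of equity via CAPM: Re = 1.1% + 0.49 × 5.8% = 3.9420%.
Total capital V = 374 + 174 = 548.
Equity: weight = 374/548 = 0.6825; cost = 3.942%.
Debt: weight = 174/548 = 0.3175; after-tax cost = 6.7% × (1 − 29%) = 4.7570%.
WACC = 0.6825 × 3.9420% + 0.3175 × 4.7570% = 4.2008%.

4.20%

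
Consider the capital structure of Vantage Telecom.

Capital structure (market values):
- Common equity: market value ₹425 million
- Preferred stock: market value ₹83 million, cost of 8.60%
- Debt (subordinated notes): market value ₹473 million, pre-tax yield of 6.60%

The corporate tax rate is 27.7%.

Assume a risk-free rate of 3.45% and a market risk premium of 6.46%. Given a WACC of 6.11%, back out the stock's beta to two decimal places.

Total capital V = 425 + 83 + 473 = 981.
Equity weight = 425/981 = 0.4332.
Preferred weight = 83/981 = 0.0846.
Subordinated notes weight = 473/981 = 0.4822.
Debt contribution = 0.4822 × 6.6% × (1 − 27.7%) = 2.3008%.
Preferred contribution = 0.0846 × 8.6% = 0.7276%.
Required equity contribution = 6.11% − 3.0284% = 3.0816%  ⇒  Re = 7.1131%.
CAPM: 7.1131% = 3.45% + β × 6.46%  ⇒  β = 0.5670.

0.57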